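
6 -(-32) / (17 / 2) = 166 / 17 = 9.76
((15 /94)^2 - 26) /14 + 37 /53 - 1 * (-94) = 608706293 /6556312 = 92.84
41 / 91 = 0.45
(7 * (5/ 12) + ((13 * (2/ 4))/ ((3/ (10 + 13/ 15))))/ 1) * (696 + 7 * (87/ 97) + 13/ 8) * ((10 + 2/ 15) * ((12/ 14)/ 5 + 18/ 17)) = 3015357234593/ 12985875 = 232202.85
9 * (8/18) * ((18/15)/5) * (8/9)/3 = 64/225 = 0.28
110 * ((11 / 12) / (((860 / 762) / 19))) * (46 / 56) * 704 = 295476676 / 301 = 981650.09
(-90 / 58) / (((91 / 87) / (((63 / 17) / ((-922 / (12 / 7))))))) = 7290 / 713167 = 0.01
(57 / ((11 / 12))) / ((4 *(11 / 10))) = 1710 / 121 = 14.13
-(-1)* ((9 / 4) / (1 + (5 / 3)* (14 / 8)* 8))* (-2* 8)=-108 / 73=-1.48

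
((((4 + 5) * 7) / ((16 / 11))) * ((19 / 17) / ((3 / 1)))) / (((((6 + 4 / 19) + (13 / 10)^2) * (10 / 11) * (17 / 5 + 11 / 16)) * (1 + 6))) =2184050 / 27815383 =0.08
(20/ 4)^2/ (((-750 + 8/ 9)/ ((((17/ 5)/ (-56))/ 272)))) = 45/ 6040832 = 0.00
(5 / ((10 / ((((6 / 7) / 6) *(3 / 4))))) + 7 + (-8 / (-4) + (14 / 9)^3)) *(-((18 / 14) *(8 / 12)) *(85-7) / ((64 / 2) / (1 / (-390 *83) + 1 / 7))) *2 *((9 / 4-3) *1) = 16934489921 / 2951665920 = 5.74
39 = 39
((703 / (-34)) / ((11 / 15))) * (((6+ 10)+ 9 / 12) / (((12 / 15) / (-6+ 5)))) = 3532575 / 5984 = 590.34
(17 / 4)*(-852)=-3621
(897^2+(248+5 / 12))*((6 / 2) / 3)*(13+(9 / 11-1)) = 453939583 / 44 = 10316808.70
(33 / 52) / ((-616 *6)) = -1 / 5824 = -0.00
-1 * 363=-363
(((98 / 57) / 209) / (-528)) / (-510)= 49 / 1603966320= 0.00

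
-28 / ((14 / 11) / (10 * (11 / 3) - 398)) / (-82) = -11924 / 123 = -96.94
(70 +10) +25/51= 4105/51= 80.49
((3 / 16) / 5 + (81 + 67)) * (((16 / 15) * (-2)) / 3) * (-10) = 47372 / 45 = 1052.71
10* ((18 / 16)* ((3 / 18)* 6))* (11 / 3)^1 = 165 / 4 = 41.25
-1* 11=-11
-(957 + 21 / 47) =-45000 / 47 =-957.45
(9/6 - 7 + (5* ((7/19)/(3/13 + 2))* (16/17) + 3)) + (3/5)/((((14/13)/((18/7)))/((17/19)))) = -2023913/4589830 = -0.44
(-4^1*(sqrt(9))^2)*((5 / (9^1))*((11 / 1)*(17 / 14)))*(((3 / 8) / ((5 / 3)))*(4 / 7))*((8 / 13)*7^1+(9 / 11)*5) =-183753 / 637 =-288.47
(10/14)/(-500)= -1/700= -0.00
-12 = -12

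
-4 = -4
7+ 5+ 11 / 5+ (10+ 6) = 151 / 5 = 30.20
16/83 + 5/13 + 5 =6018/1079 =5.58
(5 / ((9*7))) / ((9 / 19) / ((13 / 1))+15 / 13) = 1235 / 18522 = 0.07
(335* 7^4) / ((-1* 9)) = -804335 / 9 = -89370.56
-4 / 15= -0.27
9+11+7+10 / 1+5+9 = 51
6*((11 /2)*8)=264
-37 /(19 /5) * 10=-1850 /19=-97.37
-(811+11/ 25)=-20286/ 25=-811.44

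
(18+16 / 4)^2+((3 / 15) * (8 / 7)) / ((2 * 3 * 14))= 355742 / 735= 484.00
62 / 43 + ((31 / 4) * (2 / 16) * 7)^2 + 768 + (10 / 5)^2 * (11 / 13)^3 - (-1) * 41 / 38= 1505215101237 / 1838027776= 818.93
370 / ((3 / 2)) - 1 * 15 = 695 / 3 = 231.67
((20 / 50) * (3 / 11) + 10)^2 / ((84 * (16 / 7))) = 19321 / 36300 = 0.53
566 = 566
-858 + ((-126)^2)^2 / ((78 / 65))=210038622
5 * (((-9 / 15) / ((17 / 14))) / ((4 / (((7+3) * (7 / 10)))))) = -147 / 34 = -4.32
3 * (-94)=-282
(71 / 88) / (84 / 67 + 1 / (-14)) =33299 / 48796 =0.68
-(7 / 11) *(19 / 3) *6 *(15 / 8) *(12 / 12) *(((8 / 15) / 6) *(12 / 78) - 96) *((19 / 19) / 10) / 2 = 933527 / 4290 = 217.61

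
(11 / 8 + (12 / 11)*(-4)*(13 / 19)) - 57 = -97997 / 1672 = -58.61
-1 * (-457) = 457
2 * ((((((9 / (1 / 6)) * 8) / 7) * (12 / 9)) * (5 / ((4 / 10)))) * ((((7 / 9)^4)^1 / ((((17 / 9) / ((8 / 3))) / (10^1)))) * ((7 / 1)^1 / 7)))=43904000 / 4131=10627.94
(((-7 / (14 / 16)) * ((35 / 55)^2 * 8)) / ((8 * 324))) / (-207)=98 / 2028807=0.00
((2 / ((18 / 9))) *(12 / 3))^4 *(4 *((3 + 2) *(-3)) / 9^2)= -5120 / 27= -189.63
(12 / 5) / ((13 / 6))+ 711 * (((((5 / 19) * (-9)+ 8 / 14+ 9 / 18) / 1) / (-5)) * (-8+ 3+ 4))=-3169683 / 17290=-183.32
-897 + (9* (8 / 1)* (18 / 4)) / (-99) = -9903 / 11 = -900.27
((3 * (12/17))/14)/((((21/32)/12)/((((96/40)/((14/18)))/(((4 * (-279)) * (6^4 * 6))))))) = -8/8134245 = -0.00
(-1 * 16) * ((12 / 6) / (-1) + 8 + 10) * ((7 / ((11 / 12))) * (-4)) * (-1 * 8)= -688128 / 11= -62557.09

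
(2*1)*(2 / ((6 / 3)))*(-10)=-20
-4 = -4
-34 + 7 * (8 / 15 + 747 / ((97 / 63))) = 4897367 / 1455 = 3365.89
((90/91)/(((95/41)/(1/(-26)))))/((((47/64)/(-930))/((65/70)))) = 10981440/568841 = 19.30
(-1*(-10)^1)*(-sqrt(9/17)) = -30*sqrt(17)/17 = -7.28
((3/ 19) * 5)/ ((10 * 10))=3/ 380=0.01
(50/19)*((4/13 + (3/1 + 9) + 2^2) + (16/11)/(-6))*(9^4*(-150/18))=-6280335000/2717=-2311496.14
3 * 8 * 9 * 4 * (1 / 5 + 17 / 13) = 84672 / 65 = 1302.65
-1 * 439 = -439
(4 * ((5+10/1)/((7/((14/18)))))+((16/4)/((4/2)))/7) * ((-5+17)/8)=73/7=10.43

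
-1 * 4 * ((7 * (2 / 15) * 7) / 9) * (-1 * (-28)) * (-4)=43904 / 135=325.21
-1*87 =-87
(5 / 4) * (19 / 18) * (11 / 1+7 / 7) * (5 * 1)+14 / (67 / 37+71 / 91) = 184447 / 2181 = 84.57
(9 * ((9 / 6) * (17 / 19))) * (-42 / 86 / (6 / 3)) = -9639 / 3268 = -2.95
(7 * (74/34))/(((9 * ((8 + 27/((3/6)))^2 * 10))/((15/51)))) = 259/19996488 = 0.00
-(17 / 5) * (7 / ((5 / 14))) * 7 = -466.48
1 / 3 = 0.33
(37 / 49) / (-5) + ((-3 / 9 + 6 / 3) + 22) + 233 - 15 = 177514 / 735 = 241.52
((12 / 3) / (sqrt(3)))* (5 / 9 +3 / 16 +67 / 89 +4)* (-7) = -493045* sqrt(3) / 9612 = -88.85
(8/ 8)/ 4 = 1/ 4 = 0.25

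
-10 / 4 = -5 / 2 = -2.50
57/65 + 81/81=122/65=1.88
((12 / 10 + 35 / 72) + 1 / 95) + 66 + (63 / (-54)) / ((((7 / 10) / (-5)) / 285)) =3341609 / 1368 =2442.70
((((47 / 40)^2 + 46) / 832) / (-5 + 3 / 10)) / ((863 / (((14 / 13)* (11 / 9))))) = -5837293 / 315869598720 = -0.00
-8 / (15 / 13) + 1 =-89 / 15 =-5.93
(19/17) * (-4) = -76/17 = -4.47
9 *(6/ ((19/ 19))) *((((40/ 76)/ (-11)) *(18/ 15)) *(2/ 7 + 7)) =-33048/ 1463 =-22.59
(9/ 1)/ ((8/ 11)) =99/ 8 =12.38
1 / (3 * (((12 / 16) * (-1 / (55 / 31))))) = -220 / 279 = -0.79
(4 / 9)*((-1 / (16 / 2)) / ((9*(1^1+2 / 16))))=-4 / 729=-0.01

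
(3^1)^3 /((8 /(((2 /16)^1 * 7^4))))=64827 /64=1012.92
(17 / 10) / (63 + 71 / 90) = 153 / 5741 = 0.03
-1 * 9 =-9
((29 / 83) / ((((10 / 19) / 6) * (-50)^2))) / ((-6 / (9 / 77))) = -4959 / 159775000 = -0.00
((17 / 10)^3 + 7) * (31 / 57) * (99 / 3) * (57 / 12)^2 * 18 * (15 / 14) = 2083976829 / 22400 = 93034.68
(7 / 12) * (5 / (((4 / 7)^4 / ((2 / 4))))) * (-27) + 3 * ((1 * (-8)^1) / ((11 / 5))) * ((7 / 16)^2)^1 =-8366505 / 22528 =-371.38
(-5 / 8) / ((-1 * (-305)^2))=1 / 148840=0.00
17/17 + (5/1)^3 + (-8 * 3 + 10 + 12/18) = 338/3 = 112.67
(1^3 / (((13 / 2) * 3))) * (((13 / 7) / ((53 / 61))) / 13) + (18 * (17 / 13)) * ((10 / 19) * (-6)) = -20432362 / 274911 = -74.32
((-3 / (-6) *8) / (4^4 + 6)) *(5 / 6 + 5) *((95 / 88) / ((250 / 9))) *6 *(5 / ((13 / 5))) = 5985 / 149864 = 0.04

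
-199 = -199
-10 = -10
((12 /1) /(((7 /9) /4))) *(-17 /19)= -7344 /133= -55.22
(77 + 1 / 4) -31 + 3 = 197 / 4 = 49.25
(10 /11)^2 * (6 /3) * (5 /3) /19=1000 /6897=0.14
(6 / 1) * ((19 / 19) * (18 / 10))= 54 / 5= 10.80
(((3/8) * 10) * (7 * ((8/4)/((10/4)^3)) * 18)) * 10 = 3024/5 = 604.80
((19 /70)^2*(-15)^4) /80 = 146205 /3136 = 46.62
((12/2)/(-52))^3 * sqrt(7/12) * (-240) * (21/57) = 0.10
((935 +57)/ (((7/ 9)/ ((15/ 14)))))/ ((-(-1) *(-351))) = -2480/ 637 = -3.89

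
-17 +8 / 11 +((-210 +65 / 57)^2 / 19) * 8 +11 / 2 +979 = 26259240431 / 1358082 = 19335.53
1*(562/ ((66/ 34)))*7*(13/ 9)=869414/ 297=2927.32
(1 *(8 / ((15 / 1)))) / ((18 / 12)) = 16 / 45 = 0.36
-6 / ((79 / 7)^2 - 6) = -294 / 5947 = -0.05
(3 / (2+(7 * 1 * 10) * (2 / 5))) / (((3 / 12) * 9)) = 2 / 45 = 0.04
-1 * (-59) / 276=59 / 276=0.21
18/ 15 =6/ 5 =1.20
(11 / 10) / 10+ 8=811 / 100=8.11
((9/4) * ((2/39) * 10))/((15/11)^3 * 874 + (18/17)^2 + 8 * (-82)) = 0.00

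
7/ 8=0.88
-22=-22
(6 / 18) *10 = 10 / 3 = 3.33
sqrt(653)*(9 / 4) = 9*sqrt(653) / 4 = 57.50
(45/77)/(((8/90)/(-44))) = -2025/7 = -289.29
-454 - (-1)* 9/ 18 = -907/ 2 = -453.50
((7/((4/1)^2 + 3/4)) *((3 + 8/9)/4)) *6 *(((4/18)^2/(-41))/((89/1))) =-1960/59409369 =-0.00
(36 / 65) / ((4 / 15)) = 27 / 13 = 2.08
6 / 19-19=-355 / 19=-18.68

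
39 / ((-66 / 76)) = -494 / 11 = -44.91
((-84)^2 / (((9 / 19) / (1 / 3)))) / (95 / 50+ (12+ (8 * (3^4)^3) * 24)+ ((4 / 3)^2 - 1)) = 446880 / 9183301801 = 0.00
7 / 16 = 0.44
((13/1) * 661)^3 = 634504103857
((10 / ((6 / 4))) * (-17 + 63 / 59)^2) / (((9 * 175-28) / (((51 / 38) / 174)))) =4418000 / 523622463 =0.01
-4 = -4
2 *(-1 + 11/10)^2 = 1/50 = 0.02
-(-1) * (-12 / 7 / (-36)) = 1 / 21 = 0.05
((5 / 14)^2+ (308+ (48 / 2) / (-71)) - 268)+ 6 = 637207 / 13916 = 45.79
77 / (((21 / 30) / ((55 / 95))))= 1210 / 19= 63.68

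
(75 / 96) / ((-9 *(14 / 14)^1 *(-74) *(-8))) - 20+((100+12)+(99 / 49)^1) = 785473847 / 8354304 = 94.02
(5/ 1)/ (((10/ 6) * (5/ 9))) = 27/ 5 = 5.40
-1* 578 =-578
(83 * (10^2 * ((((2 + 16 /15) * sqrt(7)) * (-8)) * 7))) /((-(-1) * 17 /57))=-81247040 * sqrt(7) /17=-12644674.27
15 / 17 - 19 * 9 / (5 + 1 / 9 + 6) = -24663 / 1700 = -14.51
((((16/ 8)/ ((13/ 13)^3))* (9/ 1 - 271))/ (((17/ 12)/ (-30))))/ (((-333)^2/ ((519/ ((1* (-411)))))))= -3626080/ 28695609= -0.13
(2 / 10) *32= 32 / 5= 6.40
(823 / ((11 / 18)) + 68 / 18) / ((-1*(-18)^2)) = -33425 / 8019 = -4.17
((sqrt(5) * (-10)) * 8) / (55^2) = -16 * sqrt(5) / 605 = -0.06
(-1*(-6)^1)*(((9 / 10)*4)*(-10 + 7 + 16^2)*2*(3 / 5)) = 163944 / 25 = 6557.76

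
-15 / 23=-0.65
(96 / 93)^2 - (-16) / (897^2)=823934992 / 773229249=1.07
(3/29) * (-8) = -0.83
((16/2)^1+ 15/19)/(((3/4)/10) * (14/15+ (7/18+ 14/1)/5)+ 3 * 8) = 0.36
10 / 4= 5 / 2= 2.50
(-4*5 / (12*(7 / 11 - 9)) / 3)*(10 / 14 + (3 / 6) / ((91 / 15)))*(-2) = -7975 / 75348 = -0.11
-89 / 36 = -2.47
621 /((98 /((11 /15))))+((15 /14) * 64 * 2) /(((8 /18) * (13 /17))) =2600001 /6370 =408.16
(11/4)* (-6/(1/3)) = -99/2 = -49.50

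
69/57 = 23/19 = 1.21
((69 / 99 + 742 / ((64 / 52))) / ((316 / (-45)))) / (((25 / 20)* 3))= -22.92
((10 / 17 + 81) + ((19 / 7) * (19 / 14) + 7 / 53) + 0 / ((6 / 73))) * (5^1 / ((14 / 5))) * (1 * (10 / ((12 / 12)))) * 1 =1525.07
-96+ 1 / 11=-1055 / 11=-95.91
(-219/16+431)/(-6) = -6677/96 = -69.55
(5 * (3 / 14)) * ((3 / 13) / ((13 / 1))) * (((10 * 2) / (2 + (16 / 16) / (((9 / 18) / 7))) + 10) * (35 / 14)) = 10125 / 18928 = 0.53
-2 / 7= -0.29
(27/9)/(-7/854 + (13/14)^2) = 35868/10211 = 3.51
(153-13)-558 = -418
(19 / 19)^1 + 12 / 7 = 19 / 7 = 2.71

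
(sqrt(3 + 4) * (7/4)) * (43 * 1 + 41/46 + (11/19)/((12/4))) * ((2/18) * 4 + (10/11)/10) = 42883519 * sqrt(7)/1038312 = 109.27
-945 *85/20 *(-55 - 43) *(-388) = -152713890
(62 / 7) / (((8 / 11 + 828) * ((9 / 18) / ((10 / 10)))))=341 / 15953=0.02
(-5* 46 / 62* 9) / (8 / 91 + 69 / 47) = -885339 / 41261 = -21.46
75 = 75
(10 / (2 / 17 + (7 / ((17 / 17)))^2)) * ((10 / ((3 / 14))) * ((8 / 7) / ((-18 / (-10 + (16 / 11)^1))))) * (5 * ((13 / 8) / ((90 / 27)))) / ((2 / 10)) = 1038700 / 16533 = 62.83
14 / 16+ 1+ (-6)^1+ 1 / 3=-91 / 24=-3.79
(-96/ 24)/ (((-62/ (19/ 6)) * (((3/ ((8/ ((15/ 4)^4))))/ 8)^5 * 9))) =22431240793630814765056/ 67632729158763027191162109375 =0.00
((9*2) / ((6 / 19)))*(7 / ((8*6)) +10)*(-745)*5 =-34467425 / 16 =-2154214.06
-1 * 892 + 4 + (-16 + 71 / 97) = -903.27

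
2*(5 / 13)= 10 / 13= 0.77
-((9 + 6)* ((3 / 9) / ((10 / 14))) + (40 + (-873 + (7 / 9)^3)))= 601811 / 729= 825.53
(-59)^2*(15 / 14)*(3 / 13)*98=1096515 / 13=84347.31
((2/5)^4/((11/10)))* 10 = 0.23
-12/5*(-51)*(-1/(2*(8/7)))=-1071/20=-53.55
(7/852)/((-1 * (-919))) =0.00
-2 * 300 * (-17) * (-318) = -3243600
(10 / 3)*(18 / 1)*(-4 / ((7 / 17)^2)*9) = -624240 / 49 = -12739.59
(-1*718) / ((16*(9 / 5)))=-1795 / 72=-24.93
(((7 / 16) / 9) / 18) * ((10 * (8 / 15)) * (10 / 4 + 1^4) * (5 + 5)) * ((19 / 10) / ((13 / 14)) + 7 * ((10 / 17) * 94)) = 196.15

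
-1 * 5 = -5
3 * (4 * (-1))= -12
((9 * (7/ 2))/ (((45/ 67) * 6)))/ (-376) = -469/ 22560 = -0.02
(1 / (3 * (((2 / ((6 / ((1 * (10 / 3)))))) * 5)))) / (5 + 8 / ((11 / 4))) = 11 / 1450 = 0.01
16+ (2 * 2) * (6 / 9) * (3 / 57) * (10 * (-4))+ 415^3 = 71473385.39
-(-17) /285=17 /285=0.06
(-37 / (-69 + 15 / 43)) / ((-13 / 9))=-1591 / 4264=-0.37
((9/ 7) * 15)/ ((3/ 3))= 135/ 7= 19.29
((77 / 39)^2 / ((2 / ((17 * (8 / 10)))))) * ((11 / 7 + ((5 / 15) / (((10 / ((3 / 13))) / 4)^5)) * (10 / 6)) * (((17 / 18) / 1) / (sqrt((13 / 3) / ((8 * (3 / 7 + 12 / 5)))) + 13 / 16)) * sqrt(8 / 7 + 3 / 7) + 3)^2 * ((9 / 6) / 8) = 2057 * (136450177500 * sqrt(30030) + 3818757552808 * sqrt(77) + 43902844610625)^2 / (53512789265698546875000 * (4 * sqrt(30030) + 1287)^2) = 100.12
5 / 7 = 0.71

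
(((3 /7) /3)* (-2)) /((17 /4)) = -8 /119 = -0.07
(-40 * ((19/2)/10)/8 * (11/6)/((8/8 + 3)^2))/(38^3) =-11/1108992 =-0.00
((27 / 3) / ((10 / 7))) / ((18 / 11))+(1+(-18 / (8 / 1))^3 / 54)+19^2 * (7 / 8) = 205129 / 640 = 320.51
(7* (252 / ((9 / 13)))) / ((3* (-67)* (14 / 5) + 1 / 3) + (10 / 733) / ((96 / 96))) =-4002180 / 883453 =-4.53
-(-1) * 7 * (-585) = -4095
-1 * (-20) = 20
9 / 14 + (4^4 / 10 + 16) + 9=3587 / 70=51.24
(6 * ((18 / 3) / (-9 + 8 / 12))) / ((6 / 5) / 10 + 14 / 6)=-81 / 46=-1.76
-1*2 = -2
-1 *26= -26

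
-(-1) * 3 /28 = 3 /28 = 0.11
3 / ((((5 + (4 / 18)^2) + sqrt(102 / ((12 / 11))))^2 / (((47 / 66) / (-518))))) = -68786501589 / 648171593606350 + 10215890343 * sqrt(374) / 2268600577622225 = -0.00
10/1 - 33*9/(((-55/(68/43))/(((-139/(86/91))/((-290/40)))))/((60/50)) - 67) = 10128429478/706291903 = 14.34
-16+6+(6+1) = -3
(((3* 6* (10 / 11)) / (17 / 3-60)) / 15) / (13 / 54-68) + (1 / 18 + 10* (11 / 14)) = 6541150183 / 826633962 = 7.91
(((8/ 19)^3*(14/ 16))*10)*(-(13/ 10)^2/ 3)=-0.37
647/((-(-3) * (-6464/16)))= -647/1212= -0.53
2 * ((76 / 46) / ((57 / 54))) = 72 / 23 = 3.13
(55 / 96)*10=275 / 48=5.73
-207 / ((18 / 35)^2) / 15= -5635 / 108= -52.18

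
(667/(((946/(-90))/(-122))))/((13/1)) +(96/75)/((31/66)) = 2850904938/4765475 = 598.24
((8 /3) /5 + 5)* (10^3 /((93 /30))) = 1784.95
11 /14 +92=92.79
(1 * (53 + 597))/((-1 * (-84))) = 325/42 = 7.74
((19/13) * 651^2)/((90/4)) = 1789382/65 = 27528.95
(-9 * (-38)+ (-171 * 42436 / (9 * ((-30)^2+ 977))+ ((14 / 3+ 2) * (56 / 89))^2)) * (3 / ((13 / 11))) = -102980221850 / 579840963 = -177.60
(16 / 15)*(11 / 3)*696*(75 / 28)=51040 / 7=7291.43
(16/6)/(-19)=-8/57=-0.14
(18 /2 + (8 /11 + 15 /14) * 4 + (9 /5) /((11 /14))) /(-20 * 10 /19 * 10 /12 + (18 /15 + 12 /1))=36879 /8834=4.17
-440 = -440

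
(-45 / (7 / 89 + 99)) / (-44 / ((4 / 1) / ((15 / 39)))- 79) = 52065 / 9541076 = 0.01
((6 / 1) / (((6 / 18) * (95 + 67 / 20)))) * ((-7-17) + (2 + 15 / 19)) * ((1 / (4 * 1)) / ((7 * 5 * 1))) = -7254 / 261611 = -0.03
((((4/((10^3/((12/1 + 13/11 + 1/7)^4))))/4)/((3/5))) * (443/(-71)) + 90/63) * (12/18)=-40730070122864/187189943325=-217.59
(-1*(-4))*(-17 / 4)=-17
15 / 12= 5 / 4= 1.25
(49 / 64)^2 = 2401 / 4096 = 0.59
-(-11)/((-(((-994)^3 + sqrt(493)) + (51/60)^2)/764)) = 1344640000*sqrt(493)/154325711675879106502721 + 1320581409706257600/154325711675879106502721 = 0.00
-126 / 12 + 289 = 557 / 2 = 278.50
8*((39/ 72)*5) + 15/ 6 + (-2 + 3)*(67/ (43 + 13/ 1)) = 25.36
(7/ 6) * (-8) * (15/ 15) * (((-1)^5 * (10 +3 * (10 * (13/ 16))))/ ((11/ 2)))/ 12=175/ 36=4.86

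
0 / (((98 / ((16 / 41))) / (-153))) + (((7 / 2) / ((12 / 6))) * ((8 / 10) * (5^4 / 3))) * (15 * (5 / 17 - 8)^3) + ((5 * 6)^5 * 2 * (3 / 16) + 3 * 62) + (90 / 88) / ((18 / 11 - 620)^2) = 6465421318370761423 / 909243093008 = 7110773.09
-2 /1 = -2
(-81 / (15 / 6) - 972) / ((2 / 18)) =-45198 / 5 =-9039.60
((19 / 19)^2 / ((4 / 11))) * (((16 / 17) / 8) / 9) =11 / 306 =0.04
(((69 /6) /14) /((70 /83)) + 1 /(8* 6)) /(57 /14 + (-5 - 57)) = -11699 /681240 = -0.02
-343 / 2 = -171.50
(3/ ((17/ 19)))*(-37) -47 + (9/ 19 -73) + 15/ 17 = -78393/ 323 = -242.70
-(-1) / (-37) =-1 / 37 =-0.03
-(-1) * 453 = 453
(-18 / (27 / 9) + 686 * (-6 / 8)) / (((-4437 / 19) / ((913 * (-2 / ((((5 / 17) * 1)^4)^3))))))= -206296561081232848897 / 21240234375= -9712536944.70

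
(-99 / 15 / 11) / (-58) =3 / 290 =0.01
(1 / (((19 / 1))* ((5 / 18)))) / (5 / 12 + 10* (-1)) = -216 / 10925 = -0.02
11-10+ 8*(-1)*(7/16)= -5/2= -2.50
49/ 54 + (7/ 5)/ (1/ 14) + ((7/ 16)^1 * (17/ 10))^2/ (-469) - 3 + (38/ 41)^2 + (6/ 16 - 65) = -3601219695661/ 77847782400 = -46.26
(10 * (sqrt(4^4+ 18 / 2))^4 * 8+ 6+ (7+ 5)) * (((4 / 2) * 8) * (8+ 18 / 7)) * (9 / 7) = 8552228544 / 7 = 1221746934.86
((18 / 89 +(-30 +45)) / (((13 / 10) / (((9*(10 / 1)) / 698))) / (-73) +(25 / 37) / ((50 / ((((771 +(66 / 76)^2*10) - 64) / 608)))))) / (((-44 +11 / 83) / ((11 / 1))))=59917510930780800 / 1921222331871671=31.19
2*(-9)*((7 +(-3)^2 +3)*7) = -2394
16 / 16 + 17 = 18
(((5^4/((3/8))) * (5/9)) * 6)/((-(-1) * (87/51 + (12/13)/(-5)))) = 55250000/15129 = 3651.93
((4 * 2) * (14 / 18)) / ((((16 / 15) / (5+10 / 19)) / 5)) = 161.18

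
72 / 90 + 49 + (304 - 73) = 1404 / 5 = 280.80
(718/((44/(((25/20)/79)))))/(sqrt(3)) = 1795 * sqrt(3)/20856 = 0.15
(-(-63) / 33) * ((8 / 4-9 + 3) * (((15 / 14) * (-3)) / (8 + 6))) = 135 / 77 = 1.75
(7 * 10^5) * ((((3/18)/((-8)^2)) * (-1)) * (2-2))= 0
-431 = -431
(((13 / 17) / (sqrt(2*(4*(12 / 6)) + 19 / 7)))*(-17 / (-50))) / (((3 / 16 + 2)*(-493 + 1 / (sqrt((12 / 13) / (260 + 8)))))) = -38454*sqrt(917) / 20869659125 - 26*sqrt(2396121) / 20869659125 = -0.00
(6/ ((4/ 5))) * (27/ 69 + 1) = 240/ 23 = 10.43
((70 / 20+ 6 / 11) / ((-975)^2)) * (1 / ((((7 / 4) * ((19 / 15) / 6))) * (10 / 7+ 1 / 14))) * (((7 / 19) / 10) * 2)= 712 / 1258310625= 0.00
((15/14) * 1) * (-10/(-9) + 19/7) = 4.10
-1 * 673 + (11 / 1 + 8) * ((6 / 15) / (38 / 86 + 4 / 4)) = -103498 / 155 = -667.73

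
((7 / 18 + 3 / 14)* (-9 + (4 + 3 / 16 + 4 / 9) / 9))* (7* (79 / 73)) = -38.77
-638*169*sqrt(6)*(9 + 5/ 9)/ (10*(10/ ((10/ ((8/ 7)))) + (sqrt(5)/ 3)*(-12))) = 16227211*sqrt(6)/ 10845 + 113590477*sqrt(30)/ 21690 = 32349.35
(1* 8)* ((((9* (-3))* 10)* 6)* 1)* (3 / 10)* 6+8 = -23320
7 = 7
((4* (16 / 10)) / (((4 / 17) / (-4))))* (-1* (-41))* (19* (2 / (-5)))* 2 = 1695104 / 25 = 67804.16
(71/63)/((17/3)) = 71/357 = 0.20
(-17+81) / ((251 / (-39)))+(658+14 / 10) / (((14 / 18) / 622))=661788678 / 1255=527321.66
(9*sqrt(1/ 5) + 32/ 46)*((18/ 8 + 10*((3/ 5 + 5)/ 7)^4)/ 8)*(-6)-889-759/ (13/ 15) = -66081997/ 37375-85671*sqrt(5)/ 10000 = -1787.24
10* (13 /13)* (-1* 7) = -70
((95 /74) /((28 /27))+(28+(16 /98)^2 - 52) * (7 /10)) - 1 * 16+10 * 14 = 11011381 /101528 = 108.46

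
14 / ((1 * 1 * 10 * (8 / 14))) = 49 / 20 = 2.45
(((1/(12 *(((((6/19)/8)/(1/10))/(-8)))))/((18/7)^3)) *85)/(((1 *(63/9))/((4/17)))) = -1862/6561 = -0.28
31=31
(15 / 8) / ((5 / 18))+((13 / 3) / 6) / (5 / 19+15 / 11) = 44027 / 6120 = 7.19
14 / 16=7 / 8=0.88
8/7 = 1.14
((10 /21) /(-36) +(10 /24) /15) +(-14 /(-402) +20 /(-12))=-81919 /50652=-1.62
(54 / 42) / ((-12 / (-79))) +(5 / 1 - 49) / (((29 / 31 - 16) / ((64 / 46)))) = 3767761 / 300748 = 12.53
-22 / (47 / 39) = -858 / 47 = -18.26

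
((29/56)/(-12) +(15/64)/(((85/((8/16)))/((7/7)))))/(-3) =1909/137088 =0.01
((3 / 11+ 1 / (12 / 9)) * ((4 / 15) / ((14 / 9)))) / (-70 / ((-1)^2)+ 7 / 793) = -2379 / 949718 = -0.00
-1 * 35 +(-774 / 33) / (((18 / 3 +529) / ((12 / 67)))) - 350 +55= -130120446 / 394295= -330.01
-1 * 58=-58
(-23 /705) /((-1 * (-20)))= -23 /14100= -0.00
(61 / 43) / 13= 0.11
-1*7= -7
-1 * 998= -998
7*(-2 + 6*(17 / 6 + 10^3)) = 42105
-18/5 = -3.60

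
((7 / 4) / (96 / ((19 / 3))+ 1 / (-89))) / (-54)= -1691 / 790344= -0.00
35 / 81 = 0.43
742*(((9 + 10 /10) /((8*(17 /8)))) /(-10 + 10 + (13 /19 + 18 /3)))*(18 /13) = 2537640 /28067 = 90.41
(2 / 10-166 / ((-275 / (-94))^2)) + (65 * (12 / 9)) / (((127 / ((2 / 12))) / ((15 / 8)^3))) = -45352717937 / 2458720000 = -18.45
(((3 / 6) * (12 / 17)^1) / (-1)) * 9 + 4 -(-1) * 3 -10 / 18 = 500 / 153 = 3.27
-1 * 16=-16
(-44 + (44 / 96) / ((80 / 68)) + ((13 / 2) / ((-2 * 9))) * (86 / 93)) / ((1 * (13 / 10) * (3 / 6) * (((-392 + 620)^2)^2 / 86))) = -253056161 / 117616483206144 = -0.00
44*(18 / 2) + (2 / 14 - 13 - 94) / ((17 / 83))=-880 / 7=-125.71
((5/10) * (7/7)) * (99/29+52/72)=2159/1044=2.07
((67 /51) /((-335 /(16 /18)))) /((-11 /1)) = 8 /25245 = 0.00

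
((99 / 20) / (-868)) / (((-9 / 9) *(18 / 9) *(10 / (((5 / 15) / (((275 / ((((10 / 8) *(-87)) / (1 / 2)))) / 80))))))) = -261 / 43400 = -0.01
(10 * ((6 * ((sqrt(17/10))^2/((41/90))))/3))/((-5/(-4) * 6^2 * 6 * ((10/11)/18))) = 1122/205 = 5.47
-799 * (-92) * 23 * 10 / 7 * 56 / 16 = 8453420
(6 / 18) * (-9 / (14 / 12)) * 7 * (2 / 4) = -9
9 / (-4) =-9 / 4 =-2.25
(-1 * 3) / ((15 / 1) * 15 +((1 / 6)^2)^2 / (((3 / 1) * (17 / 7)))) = -198288 / 14871607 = -0.01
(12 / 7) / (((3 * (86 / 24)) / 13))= 624 / 301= 2.07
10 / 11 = 0.91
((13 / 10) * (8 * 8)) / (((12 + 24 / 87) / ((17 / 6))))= 25636 / 1335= 19.20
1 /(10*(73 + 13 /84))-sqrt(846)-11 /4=-31.83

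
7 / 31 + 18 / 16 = 335 / 248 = 1.35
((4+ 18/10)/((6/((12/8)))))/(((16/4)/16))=29/5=5.80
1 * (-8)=-8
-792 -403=-1195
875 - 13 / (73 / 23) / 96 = 6131701 / 7008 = 874.96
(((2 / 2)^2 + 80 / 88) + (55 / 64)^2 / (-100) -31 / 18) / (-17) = -17125 / 1622016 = -0.01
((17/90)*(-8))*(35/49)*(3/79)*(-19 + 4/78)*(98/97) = 703528/896571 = 0.78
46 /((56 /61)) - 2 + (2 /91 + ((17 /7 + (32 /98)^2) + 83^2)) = 866430969 /124852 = 6939.66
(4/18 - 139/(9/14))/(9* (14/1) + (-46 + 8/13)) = -351/131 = -2.68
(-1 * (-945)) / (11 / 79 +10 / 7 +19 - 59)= -522585 / 21253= -24.59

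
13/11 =1.18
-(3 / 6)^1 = -1 / 2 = -0.50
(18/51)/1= 0.35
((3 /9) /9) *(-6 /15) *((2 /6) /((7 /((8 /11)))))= -0.00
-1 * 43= -43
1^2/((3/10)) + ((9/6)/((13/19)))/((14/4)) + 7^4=656554/273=2404.96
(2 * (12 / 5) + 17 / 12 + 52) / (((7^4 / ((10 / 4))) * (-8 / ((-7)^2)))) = -499 / 1344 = -0.37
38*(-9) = -342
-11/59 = -0.19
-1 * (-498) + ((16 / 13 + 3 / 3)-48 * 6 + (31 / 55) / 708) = 107435863 / 506220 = 212.23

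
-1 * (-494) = 494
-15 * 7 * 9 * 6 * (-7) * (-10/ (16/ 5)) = -496125/ 4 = -124031.25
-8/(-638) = 4/319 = 0.01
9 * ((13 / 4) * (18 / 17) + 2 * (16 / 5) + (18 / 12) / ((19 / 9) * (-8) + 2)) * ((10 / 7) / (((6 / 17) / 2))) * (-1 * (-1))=665661 / 938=709.66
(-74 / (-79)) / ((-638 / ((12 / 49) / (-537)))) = 148 / 221037971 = 0.00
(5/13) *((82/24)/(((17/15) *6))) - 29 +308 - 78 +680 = 881.19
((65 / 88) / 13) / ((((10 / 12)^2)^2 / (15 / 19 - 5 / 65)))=2592 / 30875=0.08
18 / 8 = 9 / 4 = 2.25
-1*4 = -4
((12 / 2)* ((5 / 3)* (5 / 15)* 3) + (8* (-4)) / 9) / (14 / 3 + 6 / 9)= 29 / 24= 1.21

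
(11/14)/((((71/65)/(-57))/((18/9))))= -40755/497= -82.00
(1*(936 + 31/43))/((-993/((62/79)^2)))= -154832476/266484459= -0.58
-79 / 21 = -3.76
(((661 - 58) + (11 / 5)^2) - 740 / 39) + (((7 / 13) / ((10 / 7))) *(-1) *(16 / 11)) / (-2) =6318524 / 10725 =589.14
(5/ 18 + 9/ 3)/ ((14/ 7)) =59/ 36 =1.64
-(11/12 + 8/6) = -9/4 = -2.25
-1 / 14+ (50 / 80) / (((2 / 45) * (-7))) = -2.08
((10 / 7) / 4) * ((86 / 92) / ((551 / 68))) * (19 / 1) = 3655 / 4669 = 0.78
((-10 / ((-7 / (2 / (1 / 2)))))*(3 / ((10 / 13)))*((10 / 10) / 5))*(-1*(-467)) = 72852 / 35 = 2081.49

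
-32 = -32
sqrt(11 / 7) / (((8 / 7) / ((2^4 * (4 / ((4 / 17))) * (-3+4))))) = 34 * sqrt(77) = 298.35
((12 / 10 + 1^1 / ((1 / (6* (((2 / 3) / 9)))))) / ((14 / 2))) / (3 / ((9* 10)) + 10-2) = 148 / 5061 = 0.03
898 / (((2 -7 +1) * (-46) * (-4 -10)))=-0.35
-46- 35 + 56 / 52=-1039 / 13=-79.92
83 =83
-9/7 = -1.29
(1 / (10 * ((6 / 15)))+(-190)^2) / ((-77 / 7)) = -144401 / 44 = -3281.84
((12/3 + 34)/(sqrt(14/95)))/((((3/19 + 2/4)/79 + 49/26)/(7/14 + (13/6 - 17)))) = -370747 * sqrt(1330)/18039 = -749.53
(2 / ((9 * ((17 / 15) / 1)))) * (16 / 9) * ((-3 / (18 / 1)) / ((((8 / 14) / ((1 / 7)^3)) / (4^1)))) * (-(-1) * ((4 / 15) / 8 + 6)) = -1448 / 202419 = -0.01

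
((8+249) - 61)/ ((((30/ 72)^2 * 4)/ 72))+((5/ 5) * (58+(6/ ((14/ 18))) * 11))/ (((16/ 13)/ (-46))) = 2621849/ 175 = 14981.99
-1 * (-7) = 7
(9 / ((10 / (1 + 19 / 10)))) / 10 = 261 / 1000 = 0.26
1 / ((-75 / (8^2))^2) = 4096 / 5625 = 0.73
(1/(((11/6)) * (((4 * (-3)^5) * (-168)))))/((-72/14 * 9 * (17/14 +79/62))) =-0.00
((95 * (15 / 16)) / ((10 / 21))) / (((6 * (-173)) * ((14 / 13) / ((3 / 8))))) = -11115 / 177152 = -0.06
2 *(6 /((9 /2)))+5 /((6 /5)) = 41 /6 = 6.83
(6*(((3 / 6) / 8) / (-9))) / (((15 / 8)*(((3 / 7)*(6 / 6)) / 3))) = -7 / 45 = -0.16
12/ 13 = 0.92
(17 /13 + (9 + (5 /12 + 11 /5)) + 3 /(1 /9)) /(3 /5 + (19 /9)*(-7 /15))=-280269 /2704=-103.65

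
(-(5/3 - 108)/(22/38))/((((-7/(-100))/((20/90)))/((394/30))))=4341880/567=7657.64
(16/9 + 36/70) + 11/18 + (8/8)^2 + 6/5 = 5.10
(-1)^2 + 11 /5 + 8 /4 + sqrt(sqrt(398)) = 398^(1 /4) + 26 /5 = 9.67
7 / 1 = 7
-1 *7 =-7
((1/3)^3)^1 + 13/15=122/135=0.90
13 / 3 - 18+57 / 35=-1264 / 105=-12.04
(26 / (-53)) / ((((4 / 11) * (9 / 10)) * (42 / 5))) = -3575 / 20034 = -0.18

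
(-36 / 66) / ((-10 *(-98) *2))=-3 / 10780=-0.00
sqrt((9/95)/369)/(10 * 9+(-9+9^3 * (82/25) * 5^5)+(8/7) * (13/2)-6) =7 * sqrt(3895)/203733143665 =0.00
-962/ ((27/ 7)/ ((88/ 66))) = -26936/ 81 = -332.54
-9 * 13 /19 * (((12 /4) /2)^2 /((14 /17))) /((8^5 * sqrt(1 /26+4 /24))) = -17901 * sqrt(78) /139460608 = -0.00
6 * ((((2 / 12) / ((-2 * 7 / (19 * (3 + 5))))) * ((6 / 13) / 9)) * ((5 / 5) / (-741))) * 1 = 8 / 10647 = 0.00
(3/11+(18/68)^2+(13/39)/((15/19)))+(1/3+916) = 524782019/572220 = 917.10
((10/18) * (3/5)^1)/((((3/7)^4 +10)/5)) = 12005/72273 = 0.17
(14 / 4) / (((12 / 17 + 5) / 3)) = 1.84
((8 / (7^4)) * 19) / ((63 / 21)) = 152 / 7203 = 0.02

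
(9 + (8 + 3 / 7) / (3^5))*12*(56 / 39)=491776 / 3159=155.67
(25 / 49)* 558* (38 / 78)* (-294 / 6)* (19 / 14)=-839325 / 91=-9223.35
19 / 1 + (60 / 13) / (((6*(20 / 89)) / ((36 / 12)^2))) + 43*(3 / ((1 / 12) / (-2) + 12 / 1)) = 452161 / 7462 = 60.60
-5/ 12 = -0.42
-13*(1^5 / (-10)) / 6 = 0.22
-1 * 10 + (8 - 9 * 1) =-11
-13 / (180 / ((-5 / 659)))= 13 / 23724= 0.00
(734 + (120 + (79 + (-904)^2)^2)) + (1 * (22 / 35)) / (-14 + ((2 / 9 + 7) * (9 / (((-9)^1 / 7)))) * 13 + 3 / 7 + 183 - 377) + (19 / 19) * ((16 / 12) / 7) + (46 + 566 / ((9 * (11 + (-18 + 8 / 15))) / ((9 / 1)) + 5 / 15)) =87887651896880459111 / 131574030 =667971117832.91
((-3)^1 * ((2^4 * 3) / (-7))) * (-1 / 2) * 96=-6912 / 7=-987.43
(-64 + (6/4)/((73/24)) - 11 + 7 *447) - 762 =167352/73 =2292.49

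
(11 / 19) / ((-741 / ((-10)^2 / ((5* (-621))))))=220 / 8743059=0.00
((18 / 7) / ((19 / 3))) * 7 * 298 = 16092 / 19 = 846.95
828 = 828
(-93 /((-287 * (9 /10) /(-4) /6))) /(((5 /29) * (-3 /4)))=57536 /861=66.82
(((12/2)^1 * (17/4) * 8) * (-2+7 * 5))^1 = 6732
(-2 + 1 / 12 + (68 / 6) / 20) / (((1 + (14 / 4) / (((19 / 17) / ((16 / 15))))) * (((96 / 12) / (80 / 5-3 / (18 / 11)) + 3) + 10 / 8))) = -0.06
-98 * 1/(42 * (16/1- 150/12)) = -2/3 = -0.67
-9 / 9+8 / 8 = 0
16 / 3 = 5.33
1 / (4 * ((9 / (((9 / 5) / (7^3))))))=0.00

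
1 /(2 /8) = 4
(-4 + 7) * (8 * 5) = 120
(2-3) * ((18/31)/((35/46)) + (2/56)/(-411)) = -1361077/1783740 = -0.76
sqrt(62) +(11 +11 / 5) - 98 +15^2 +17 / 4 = sqrt(62) +2889 / 20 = 152.32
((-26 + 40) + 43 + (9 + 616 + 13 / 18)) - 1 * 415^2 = -3087761 / 18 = -171542.28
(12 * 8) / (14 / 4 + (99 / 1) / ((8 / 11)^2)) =6144 / 12203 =0.50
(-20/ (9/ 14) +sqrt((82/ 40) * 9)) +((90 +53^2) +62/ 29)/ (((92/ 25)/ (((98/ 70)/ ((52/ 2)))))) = 3 * sqrt(205)/ 10 +7078855/ 624312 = 15.63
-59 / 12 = -4.92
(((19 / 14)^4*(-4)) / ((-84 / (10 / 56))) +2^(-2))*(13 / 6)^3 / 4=13838369129 / 19516557312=0.71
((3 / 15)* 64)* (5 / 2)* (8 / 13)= 256 / 13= 19.69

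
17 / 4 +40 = 177 / 4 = 44.25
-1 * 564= -564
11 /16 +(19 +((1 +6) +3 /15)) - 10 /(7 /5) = 11057 /560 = 19.74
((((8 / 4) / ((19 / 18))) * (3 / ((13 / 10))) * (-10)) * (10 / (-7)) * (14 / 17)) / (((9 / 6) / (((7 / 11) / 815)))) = 201600 / 7528807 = 0.03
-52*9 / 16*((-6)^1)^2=-1053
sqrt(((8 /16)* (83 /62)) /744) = sqrt(498) /744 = 0.03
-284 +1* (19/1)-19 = -284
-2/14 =-1/7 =-0.14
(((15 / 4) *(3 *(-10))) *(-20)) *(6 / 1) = 13500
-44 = -44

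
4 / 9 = 0.44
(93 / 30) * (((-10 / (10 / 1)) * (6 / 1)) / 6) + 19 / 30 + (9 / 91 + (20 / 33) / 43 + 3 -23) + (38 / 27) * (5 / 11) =-126175474 / 5810805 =-21.71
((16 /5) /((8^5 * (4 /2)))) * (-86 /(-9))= 43 /92160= 0.00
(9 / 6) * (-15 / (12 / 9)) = -135 / 8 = -16.88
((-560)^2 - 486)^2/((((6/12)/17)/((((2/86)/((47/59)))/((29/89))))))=372415758863912/1247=298649365568.49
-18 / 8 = -9 / 4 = -2.25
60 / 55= 12 / 11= 1.09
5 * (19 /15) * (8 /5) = 152 /15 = 10.13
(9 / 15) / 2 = 3 / 10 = 0.30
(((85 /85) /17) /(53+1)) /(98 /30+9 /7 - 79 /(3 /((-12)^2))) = -35 /121690692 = -0.00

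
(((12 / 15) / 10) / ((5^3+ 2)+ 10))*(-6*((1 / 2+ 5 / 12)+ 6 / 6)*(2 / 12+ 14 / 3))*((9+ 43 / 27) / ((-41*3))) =95381 / 34123275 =0.00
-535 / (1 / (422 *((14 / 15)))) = -632156 / 3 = -210718.67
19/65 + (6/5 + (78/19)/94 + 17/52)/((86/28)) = 4011789/4991870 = 0.80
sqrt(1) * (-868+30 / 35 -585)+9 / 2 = -20267 / 14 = -1447.64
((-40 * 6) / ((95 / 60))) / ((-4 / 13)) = 9360 / 19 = 492.63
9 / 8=1.12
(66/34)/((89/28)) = 924/1513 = 0.61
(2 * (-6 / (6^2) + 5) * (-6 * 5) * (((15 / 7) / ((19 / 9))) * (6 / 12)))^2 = 383180625 / 17689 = 21662.09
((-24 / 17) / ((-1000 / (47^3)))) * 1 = 311469 / 2125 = 146.57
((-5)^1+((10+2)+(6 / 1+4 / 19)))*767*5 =962585 / 19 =50662.37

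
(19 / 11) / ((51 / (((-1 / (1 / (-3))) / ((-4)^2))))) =19 / 2992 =0.01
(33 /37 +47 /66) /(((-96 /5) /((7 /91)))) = -19585 /3047616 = -0.01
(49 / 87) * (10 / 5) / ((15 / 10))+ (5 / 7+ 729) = 1334560 / 1827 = 730.47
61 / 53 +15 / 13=1588 / 689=2.30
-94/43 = -2.19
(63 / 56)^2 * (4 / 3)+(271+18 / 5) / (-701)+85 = 4839467 / 56080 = 86.30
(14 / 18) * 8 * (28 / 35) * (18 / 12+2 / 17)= 1232 / 153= 8.05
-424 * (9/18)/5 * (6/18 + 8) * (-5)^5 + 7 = 3312521/3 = 1104173.67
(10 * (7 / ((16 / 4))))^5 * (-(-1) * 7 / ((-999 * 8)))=-367653125 / 255744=-1437.58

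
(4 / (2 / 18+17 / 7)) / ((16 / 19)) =1197 / 640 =1.87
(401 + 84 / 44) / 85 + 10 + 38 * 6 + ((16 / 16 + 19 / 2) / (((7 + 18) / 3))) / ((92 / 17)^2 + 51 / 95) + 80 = 494241607627 / 1531191530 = 322.78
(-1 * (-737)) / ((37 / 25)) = 18425 / 37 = 497.97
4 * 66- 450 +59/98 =-185.40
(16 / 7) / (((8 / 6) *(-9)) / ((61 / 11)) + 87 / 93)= -30256 / 16261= -1.86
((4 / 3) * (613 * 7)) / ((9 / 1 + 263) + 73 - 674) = -2452 / 141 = -17.39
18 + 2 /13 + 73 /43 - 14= 5.85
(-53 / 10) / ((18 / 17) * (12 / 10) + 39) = -901 / 6846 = -0.13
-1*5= -5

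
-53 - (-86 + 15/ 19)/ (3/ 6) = 2231/ 19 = 117.42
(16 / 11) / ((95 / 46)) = 736 / 1045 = 0.70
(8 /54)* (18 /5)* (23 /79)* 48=2944 /395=7.45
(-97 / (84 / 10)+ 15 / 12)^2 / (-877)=-748225 / 6188112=-0.12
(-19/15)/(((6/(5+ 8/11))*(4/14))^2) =-136857/9680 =-14.14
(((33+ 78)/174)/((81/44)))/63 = 814/147987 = 0.01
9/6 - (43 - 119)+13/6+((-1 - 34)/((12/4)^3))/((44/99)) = 307/4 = 76.75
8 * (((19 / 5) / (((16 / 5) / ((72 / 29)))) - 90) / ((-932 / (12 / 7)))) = 60588 / 47299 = 1.28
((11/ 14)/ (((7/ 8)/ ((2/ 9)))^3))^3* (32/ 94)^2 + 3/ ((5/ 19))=675195666217153613180417/ 59227688735320512937005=11.40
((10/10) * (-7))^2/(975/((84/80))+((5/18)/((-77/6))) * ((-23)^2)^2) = -11319/1184705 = -0.01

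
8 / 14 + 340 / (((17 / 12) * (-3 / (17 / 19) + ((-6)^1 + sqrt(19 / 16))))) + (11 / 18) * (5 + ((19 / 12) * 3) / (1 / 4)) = -18057664 / 1675821 - 55488 * sqrt(19) / 79801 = -13.81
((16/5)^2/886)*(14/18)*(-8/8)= -896/99675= -0.01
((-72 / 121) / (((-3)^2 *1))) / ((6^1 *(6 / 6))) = -4 / 363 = -0.01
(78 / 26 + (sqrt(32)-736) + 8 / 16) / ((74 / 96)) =-35160 / 37 + 192*sqrt(2) / 37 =-942.93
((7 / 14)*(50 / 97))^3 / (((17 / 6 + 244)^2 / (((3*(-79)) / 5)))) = -26662500 / 2001821363953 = -0.00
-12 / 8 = -3 / 2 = -1.50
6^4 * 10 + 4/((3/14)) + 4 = 38948/3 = 12982.67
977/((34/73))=71321/34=2097.68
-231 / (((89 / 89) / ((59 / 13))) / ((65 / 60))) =-4543 / 4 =-1135.75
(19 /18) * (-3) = -19 /6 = -3.17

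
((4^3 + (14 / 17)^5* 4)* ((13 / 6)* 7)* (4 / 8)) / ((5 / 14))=1391.11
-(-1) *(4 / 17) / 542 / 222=1 / 511377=0.00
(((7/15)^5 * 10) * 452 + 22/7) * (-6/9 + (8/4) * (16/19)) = 6362364868/60598125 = 104.99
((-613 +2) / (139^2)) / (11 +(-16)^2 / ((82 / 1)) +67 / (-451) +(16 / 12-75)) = 826683 / 1560460565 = 0.00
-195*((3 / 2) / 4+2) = -3705 / 8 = -463.12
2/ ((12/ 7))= 7/ 6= 1.17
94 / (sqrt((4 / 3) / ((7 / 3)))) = 47*sqrt(7) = 124.35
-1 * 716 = -716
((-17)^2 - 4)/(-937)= -285/937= -0.30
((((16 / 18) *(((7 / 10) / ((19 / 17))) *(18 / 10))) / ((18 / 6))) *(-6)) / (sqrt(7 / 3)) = -136 *sqrt(21) / 475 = -1.31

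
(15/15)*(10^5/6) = 50000/3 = 16666.67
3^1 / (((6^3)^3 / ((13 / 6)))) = 13 / 20155392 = 0.00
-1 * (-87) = 87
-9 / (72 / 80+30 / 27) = -810 / 181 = -4.48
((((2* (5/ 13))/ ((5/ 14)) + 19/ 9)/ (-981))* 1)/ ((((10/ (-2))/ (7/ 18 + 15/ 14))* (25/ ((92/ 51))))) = 4223536/ 46097312625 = 0.00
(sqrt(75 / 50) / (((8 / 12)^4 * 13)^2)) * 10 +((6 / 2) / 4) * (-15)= -45 / 4 +32805 * sqrt(6) / 43264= -9.39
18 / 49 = 0.37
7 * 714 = 4998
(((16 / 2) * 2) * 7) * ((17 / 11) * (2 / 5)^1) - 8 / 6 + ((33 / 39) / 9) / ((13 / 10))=5686478 / 83655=67.98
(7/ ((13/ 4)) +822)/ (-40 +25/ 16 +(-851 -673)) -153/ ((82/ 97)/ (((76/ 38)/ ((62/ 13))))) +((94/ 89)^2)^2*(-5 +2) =-4154821021486857991/ 51832429022053914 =-80.16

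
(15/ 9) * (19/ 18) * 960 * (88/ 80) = 16720/ 9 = 1857.78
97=97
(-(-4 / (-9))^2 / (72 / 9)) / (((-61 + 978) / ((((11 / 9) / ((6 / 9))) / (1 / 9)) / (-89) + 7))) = -1213 / 6610653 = -0.00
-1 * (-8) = 8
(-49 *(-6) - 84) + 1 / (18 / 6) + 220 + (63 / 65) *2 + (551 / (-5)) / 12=110003 / 260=423.09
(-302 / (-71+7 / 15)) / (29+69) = 2265 / 51842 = 0.04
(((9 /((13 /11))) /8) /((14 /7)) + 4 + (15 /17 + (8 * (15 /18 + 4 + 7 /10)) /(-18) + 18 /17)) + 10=6662933 /477360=13.96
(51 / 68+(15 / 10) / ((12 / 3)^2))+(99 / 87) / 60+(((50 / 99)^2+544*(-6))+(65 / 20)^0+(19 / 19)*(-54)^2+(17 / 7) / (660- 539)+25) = -102142123459 / 318336480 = -320.86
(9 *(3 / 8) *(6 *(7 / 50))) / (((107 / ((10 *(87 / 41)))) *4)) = 49329 / 350960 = 0.14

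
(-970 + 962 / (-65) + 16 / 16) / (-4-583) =4919 / 2935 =1.68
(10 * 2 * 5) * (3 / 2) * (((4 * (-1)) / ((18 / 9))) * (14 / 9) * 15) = -7000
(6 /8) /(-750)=-1 /1000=-0.00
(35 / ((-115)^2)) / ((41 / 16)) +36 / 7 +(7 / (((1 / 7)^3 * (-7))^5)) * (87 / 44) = -130588599802771339 / 33401060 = -3909714236.70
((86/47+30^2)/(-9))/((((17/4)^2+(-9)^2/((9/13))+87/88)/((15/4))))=-1864984/675249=-2.76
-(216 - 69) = -147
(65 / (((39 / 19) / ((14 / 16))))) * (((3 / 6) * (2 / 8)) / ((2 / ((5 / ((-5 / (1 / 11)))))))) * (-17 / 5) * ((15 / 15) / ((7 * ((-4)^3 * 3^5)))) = -323 / 65691648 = -0.00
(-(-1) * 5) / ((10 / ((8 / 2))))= 2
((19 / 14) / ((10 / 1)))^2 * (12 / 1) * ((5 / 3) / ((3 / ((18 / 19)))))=57 / 490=0.12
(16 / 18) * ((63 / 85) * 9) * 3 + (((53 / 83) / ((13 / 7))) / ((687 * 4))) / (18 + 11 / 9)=258532396269 / 14533892620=17.79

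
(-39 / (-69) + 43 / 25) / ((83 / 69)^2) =271998 / 172225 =1.58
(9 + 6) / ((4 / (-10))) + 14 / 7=-71 / 2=-35.50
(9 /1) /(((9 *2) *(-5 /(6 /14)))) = -3 /70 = -0.04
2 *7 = 14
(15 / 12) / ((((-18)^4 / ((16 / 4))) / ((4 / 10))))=1 / 52488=0.00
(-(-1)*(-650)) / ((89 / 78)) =-50700 / 89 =-569.66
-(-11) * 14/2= 77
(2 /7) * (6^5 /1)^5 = 56860576059859402752 /7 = 8122939437122771821.71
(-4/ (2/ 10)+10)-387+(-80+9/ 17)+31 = -7573/ 17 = -445.47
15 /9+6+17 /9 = 86 /9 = 9.56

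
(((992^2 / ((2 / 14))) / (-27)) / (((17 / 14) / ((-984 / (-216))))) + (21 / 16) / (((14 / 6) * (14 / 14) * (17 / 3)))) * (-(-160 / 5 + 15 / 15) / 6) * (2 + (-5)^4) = -409884215664209 / 132192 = -3100673381.63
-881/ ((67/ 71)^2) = -4441121/ 4489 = -989.33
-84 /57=-28 /19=-1.47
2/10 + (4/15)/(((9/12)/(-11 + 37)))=9.44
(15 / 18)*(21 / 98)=5 / 28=0.18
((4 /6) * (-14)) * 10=-280 /3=-93.33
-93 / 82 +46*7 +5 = 26721 / 82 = 325.87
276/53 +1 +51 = 3032/53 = 57.21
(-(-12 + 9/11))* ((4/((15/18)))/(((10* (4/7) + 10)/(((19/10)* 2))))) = 196308/15125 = 12.98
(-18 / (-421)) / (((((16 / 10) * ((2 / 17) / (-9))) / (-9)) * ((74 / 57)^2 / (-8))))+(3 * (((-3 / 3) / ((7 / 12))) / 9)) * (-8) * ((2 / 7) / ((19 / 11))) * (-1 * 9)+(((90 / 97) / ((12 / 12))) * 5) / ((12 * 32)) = -313525678733907 / 3331094345152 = -94.12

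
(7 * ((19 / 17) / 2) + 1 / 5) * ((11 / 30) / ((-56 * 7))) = -2563 / 666400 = -0.00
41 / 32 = 1.28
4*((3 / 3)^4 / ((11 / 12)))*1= 48 / 11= 4.36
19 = 19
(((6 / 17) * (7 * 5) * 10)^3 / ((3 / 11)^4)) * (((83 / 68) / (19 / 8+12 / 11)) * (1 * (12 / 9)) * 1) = 7335937470400000 / 45853029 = 159988066.88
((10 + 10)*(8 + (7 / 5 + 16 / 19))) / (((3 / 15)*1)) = 19460 / 19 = 1024.21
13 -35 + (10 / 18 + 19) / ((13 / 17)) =418 / 117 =3.57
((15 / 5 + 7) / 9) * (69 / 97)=230 / 291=0.79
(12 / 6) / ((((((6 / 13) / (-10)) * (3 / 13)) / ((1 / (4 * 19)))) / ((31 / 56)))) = -26195 / 19152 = -1.37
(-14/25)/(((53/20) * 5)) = -0.04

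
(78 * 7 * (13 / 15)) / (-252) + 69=6041 / 90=67.12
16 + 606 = 622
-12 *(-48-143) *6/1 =13752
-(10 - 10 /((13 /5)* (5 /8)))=-50 /13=-3.85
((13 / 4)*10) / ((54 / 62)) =2015 / 54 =37.31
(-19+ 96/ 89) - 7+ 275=22257/ 89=250.08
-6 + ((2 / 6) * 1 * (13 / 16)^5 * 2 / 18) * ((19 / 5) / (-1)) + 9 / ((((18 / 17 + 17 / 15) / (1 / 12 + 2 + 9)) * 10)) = -118658372713 / 79130787840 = -1.50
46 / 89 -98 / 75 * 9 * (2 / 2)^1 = -25016 / 2225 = -11.24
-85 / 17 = -5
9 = 9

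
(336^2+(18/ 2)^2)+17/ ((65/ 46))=7344287/ 65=112989.03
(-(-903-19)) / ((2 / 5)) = 2305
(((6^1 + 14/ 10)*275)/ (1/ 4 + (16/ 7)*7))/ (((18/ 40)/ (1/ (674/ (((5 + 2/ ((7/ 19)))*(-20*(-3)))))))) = 23768800/ 92001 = 258.35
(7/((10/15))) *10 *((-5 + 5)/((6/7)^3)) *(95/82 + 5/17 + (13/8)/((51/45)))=0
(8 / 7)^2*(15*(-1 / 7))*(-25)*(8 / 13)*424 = 81408000 / 4459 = 18257.01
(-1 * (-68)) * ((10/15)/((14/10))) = 680/21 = 32.38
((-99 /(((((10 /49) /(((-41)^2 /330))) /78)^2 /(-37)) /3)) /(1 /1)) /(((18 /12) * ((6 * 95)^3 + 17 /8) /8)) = 12218235829267104 /10185615116875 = 1199.56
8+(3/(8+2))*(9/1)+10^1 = 207/10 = 20.70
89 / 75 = 1.19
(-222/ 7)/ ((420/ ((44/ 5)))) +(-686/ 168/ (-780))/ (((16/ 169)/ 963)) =16490571/ 313600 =52.58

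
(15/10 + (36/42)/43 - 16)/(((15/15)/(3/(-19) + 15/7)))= -1150644/40033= -28.74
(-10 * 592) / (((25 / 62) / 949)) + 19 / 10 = -27865673 / 2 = -13932836.50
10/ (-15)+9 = 25/ 3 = 8.33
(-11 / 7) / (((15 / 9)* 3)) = -0.31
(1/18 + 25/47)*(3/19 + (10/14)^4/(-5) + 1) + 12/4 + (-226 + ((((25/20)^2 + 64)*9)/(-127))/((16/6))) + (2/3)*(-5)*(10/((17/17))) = -11535971827865/44812768896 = -257.43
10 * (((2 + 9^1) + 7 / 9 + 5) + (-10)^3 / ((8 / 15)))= -167240 / 9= -18582.22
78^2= 6084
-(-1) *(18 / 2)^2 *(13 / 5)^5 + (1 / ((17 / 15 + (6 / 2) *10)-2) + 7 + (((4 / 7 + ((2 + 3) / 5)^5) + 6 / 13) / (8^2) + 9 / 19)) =76602808902129 / 7953400000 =9631.45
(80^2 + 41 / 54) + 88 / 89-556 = 28094665 / 4806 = 5845.75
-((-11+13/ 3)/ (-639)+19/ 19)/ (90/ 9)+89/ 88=767837/ 843480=0.91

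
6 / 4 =3 / 2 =1.50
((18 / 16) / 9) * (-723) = -723 / 8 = -90.38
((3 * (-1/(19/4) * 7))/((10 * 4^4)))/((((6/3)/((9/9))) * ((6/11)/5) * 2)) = -77/19456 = -0.00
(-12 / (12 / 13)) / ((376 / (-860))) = 2795 / 94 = 29.73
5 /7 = 0.71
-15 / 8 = -1.88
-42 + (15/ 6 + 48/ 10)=-347/ 10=-34.70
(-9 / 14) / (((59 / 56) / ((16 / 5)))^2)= -516096 / 87025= -5.93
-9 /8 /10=-9 /80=-0.11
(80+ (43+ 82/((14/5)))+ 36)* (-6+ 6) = 0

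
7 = 7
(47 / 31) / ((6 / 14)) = 329 / 93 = 3.54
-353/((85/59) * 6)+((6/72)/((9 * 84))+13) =-21465779/771120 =-27.84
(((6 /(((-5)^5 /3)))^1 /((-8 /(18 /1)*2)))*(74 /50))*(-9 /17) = -26973 /5312500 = -0.01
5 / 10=1 / 2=0.50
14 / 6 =7 / 3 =2.33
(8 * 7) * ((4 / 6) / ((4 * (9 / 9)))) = 28 / 3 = 9.33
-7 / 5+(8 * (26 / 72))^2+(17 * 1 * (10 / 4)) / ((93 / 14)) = 167528 / 12555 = 13.34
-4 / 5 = -0.80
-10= -10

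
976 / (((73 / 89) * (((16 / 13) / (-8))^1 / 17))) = -9598472 / 73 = -131485.92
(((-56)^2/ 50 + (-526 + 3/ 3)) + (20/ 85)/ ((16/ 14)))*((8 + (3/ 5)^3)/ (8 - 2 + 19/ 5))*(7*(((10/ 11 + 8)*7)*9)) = -177885112041/ 116875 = -1522011.65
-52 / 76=-13 / 19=-0.68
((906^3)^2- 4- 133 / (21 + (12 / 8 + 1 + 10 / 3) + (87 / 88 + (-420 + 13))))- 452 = 55362574685047709004912 / 100103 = 553056099068436600.35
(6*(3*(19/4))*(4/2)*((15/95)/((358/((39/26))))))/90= 9/7160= 0.00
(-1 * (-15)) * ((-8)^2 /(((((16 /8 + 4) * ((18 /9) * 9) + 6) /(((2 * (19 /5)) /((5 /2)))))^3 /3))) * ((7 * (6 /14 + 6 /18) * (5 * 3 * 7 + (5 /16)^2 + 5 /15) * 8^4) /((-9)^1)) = -10613030912 /759375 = -13976.01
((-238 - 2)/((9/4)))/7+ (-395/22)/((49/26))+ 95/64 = -2409265/103488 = -23.28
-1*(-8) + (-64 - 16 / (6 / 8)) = -232 / 3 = -77.33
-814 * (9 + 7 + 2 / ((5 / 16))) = -91168 / 5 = -18233.60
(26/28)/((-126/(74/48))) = -481/42336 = -0.01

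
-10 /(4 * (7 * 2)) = -0.18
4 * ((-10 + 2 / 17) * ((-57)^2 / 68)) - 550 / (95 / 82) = -12977588 / 5491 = -2363.43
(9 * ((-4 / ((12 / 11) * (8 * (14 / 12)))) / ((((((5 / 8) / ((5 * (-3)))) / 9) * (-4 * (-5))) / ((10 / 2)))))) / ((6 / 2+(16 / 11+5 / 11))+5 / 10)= 29403 / 833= 35.30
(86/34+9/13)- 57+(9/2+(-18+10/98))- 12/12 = -68.18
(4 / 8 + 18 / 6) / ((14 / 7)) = 7 / 4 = 1.75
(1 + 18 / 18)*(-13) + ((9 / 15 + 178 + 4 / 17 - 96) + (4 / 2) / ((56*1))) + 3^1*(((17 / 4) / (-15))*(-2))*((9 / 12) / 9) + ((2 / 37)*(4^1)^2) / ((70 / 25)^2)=211270519 / 3698520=57.12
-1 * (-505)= 505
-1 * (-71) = 71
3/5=0.60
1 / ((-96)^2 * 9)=1 / 82944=0.00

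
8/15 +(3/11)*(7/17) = 1811/2805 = 0.65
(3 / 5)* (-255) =-153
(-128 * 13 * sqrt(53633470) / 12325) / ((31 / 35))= -11648 * sqrt(53633470) / 76415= -1116.33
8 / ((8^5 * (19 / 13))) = 13 / 77824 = 0.00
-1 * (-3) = 3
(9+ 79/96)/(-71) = -0.14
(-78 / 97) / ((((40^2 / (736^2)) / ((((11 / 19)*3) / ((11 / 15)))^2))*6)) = -8912592 / 35017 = -254.52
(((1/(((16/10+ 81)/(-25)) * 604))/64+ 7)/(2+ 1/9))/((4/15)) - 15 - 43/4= -850343369/63859712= -13.32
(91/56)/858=1/528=0.00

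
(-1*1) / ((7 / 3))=-3 / 7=-0.43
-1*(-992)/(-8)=-124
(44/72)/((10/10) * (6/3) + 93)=11/1710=0.01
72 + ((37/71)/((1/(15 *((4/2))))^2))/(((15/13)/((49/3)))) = 476492/71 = 6711.15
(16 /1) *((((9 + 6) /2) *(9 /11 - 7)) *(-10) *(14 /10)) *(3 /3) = 114240 /11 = 10385.45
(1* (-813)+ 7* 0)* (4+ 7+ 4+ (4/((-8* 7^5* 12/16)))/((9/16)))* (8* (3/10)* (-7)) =7378574452/36015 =204875.04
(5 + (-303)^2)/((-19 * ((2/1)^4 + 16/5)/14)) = -1606745/456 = -3523.56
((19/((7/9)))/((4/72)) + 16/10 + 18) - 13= 15621/35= 446.31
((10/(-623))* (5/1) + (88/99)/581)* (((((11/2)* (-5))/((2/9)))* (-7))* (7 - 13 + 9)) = -3022635/14774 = -204.59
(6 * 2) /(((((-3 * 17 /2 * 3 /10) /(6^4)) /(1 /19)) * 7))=-34560 /2261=-15.29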